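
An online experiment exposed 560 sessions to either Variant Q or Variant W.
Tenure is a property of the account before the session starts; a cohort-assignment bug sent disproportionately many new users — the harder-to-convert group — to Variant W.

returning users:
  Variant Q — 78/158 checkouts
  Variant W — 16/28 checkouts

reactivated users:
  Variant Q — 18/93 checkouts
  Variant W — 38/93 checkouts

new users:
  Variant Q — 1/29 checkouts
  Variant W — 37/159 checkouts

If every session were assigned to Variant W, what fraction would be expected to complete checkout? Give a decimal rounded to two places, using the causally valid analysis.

0.40

User tenure differs across variants for reasons unrelated to any effect of the variant itself, and it separately predicts the outcome — a classic confounder. We must compare within user tenure levels.
Standardising Variant W to the population user tenure mix: 0.332·16/28 + 0.332·38/93 + 0.336·37/159 = 0.404.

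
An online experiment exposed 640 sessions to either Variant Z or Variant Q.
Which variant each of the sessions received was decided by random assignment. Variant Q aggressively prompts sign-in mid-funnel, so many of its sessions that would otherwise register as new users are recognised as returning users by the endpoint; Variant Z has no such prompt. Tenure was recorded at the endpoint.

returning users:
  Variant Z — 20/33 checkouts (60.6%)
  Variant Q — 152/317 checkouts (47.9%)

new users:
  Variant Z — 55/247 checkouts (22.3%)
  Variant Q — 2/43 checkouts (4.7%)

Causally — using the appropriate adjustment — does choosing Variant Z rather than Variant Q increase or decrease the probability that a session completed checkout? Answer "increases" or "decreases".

decreases

User tenure is recorded after the variant and is itself shifted by it — it sits on the causal path from variant to outcome. Conditioning on a mediator would strip out part of the effect we want; the pooled comparison gives the total causal effect.
Pooled: Variant Z 26.8% vs Variant Q 42.8%; Variant Q is higher overall.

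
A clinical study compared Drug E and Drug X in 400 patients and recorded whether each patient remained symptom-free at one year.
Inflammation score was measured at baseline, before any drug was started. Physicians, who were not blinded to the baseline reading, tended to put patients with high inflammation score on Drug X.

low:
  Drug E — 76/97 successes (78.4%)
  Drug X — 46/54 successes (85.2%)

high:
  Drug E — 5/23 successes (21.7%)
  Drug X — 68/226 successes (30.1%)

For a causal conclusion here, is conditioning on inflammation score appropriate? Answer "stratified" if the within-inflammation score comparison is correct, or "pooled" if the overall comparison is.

Drug X is higher inside every inflammation score stratum but Drug E is higher in aggregate. Whether to stratify depends on how inflammation score relates to the drug.
Inflammation score differs across drugs for reasons unrelated to any effect of the drug itself, and it separately predicts the outcome — a classic confounder. We must compare within inflammation score levels.
Within each level — low: 78.4% vs 85.2%; high: 21.7% vs 30.1% — Drug X is higher every time.

stratified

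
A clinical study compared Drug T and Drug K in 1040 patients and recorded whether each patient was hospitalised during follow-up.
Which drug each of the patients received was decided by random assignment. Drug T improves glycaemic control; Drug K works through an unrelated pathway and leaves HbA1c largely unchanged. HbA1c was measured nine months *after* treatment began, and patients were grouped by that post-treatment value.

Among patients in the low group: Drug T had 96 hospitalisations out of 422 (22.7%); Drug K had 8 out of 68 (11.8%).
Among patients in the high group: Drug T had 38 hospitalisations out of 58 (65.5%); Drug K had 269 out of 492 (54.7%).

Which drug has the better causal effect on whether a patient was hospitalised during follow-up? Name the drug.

Drug K is lower inside every HbA1c stratum but Drug T is lower in aggregate. Whether to stratify depends on how HbA1c relates to the drug.
Because the drug influences HbA1c, HbA1c is a post-treatment mediator, not a confounder. Stratifying on it would bias the estimate; the causal effect is the crude pooled difference.
Pooled: Drug T 27.9% vs Drug K 49.5%; Drug T is lower overall.

Drug T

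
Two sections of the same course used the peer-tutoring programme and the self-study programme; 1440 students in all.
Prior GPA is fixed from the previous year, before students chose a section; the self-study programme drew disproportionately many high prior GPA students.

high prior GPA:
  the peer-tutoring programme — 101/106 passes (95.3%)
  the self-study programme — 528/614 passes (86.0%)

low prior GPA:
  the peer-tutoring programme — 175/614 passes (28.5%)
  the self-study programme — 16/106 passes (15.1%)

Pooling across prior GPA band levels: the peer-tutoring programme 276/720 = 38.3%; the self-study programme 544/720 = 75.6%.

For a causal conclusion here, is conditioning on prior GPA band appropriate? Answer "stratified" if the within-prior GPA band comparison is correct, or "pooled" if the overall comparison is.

stratified

Since prior GPA band is a pre-existing factor (not a product of the teaching method) and it affects the outcome on its own, it is a confounder. The stratified rates, not the pooled rate, identify the causal effect.
Within each level — high prior GPA: 95.3% vs 86.0%; low prior GPA: 28.5% vs 15.1% — the peer-tutoring programme is higher every time.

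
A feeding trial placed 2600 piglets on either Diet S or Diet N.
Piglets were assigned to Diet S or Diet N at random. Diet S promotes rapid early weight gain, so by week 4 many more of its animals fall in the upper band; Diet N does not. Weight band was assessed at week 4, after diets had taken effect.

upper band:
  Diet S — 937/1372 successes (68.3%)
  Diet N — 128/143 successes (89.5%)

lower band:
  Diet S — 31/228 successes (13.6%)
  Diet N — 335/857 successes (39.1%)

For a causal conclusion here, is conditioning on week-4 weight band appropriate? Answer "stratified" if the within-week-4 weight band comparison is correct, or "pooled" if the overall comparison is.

pooled

Week-4 weight band is downstream of the diet. One should not condition on a consequence of treatment, so the overall rates are the right comparison.
Pooled: Diet S 60.5% vs Diet N 46.3%; Diet S is higher overall.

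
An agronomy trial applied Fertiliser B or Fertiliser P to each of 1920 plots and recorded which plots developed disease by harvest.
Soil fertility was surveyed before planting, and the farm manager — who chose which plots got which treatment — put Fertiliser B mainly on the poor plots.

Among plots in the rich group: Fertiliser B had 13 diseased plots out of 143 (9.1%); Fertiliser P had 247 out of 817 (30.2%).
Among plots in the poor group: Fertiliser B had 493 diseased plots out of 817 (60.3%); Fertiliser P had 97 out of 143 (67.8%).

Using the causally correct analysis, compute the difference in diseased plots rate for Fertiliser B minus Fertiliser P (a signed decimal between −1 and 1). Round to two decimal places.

-0.14

Soil fertility differs across fertilisers for reasons unrelated to any effect of the fertiliser itself, and it separately predicts the outcome — a classic confounder. We must compare within soil fertility levels.
Adjusting over the population distribution of soil fertility: 0.500·(0.091−0.302) + 0.500·(0.603−0.678) = -0.143.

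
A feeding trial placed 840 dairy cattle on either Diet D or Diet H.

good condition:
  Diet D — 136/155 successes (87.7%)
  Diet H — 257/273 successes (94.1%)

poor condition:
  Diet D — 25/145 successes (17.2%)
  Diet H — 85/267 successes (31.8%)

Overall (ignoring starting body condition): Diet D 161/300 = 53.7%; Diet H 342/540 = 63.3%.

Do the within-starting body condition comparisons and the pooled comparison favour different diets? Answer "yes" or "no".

no

Within each starting body condition level (good condition 87.7% vs 94.1%; poor condition 17.2% vs 31.8%), Diet H has the higher rate every time. Pooled: 53.7% vs 63.3% — Diet H has the higher rate overall. They agree.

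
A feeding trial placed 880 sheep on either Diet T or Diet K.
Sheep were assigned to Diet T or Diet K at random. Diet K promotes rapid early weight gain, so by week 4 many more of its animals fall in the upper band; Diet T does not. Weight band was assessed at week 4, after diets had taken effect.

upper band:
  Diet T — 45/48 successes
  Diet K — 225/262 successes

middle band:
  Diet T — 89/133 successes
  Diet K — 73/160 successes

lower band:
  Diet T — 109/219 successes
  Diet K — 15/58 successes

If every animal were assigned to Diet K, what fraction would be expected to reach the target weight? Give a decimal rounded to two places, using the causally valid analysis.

0.65

Week-4 weight band is recorded after the diet and is itself shifted by it — it sits on the causal path from diet to outcome. Conditioning on a mediator would strip out part of the effect we want; the pooled comparison gives the total causal effect.
So P(outcome | do(Diet K)) is just the pooled rate for Diet K: 313/480 = 0.652.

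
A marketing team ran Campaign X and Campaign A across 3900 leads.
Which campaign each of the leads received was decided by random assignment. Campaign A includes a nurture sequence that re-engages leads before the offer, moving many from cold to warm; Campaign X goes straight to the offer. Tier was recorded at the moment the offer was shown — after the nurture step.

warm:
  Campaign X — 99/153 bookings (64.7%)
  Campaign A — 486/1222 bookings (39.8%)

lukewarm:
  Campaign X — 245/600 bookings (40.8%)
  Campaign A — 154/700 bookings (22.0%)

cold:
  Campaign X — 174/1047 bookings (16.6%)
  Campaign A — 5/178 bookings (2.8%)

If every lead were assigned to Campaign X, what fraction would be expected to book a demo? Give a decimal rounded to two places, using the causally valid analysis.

The engagement tier-specific comparison favours Campaign X throughout, but the pooled figures favour Campaign A. The question is whether to condition on engagement tier.
Because the campaign influences engagement tier, engagement tier is a post-treatment mediator, not a confounder. Stratifying on it would bias the estimate; the causal effect is the crude pooled difference.
So P(outcome | do(Campaign X)) is just the pooled rate for Campaign X: 518/1800 = 0.288.

0.29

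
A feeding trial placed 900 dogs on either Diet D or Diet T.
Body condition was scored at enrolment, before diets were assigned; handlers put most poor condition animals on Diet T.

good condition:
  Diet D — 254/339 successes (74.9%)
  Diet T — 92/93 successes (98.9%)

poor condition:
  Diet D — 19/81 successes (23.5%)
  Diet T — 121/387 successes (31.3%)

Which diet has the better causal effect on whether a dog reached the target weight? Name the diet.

The stratified and pooled comparisons disagree (Diet T wins within each starting body condition; Diet D wins overall), so the answer turns on the causal role of starting body condition.
Starting body condition satisfies the back-door criterion: it is not a descendant of the diet, and it blocks the spurious path from diet to outcome. Adjusting for it (i.e., using the within-starting body condition rates) gives the causal effect.
Within each level — good condition: 74.9% vs 98.9%; poor condition: 23.5% vs 31.3% — Diet T is higher every time.

Diet T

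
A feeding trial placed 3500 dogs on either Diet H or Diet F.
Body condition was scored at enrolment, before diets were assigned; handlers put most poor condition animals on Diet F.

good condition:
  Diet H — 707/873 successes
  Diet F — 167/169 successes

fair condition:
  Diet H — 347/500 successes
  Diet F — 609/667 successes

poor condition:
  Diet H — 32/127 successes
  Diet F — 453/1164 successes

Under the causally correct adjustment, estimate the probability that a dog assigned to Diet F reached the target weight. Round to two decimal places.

0.74

Diet F is higher inside every starting body condition stratum but Diet H is higher in aggregate. Whether to stratify depends on how starting body condition relates to the diet.
The imbalance in starting body condition arose from how dogs were allocated, not from anything the diet did; and starting body condition independently affects the outcome. The pooled gap is confounded — condition on starting body condition.
Standardising Diet F to the population starting body condition mix: 0.298·167/169 + 0.333·609/667 + 0.369·453/1164 = 0.742.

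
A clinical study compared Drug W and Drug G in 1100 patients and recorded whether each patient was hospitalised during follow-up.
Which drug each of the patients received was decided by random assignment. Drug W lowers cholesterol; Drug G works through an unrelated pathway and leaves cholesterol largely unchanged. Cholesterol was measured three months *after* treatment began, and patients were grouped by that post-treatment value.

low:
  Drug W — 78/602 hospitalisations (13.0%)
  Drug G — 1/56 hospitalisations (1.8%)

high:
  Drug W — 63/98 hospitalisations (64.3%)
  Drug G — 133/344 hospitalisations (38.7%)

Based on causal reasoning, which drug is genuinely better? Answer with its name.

The cholesterol-specific comparison favours Drug G throughout, but the pooled figures favour Drug W. The question is whether to condition on cholesterol.
The distribution of cholesterol is itself part of what the drug does — it is an intermediate outcome. Holding it fixed would remove that part of the effect; the total effect is the pooled difference.
Pooled: Drug W 20.1% vs Drug G 33.5%; Drug W is lower overall.

Drug W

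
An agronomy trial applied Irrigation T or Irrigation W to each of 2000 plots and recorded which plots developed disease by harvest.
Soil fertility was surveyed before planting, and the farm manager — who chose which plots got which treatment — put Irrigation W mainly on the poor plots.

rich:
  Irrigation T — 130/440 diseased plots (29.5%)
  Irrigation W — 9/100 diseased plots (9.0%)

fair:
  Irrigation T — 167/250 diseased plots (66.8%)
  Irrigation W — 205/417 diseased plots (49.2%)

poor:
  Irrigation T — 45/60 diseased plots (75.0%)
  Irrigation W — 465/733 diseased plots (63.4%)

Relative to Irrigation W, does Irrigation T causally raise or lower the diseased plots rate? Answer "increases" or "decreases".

increases

Soil fertility satisfies the back-door criterion: it is not a descendant of the irrigation, and it blocks the spurious path from irrigation to outcome. Adjusting for it (i.e., using the within-soil fertility rates) gives the causal effect.
Within each level — rich: 29.5% vs 9.0%; fair: 66.8% vs 49.2%; poor: 75.0% vs 63.4% — Irrigation W is lower every time.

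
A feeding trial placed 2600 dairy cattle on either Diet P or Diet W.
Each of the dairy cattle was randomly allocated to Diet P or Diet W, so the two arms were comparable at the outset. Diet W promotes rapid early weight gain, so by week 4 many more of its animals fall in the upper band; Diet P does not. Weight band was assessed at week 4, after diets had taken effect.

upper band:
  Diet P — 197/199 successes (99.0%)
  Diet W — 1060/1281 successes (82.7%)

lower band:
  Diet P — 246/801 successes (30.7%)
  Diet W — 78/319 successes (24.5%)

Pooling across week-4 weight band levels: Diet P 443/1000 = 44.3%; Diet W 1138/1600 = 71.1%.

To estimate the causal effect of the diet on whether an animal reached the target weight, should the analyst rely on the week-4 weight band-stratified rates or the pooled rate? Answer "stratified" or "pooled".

The week-4 weight band-specific comparison favours Diet P throughout, but the pooled figures favour Diet W. The question is whether to condition on week-4 weight band.
The distribution of week-4 weight band is itself part of what the diet does — it is an intermediate outcome. Holding it fixed would remove that part of the effect; the total effect is the pooled difference.
Pooled: Diet P 44.3% vs Diet W 71.1%; Diet W is higher overall.

pooled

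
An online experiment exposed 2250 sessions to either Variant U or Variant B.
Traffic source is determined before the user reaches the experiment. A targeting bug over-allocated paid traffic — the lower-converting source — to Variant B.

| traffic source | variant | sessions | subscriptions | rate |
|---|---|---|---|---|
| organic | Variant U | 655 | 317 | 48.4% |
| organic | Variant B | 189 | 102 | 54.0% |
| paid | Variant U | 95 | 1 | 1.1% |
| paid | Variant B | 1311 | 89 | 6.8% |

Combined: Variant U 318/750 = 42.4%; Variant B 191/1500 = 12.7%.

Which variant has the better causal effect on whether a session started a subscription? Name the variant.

Variant B

Since traffic source is a pre-existing factor (not a product of the variant) and it affects the outcome on its own, it is a confounder. The stratified rates, not the pooled rate, identify the causal effect.
Within each level — organic: 48.4% vs 54.0%; paid: 1.1% vs 6.8% — Variant B is higher every time.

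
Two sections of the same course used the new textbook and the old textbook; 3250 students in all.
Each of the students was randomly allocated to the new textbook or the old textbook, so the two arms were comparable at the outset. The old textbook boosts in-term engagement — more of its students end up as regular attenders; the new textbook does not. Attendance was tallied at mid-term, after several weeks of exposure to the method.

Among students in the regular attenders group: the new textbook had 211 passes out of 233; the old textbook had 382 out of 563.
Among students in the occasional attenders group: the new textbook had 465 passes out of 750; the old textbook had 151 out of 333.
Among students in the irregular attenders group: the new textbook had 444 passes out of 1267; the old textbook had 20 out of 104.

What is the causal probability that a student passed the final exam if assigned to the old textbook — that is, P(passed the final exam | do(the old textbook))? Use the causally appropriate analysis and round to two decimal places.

The mid-term attendance-specific comparison favours the new textbook throughout, but the pooled figures favour the old textbook. The question is whether to condition on mid-term attendance.
Mid-term attendance is recorded after the teaching method and is itself shifted by it — it sits on the causal path from teaching method to outcome. Conditioning on a mediator would strip out part of the effect we want; the pooled comparison gives the total causal effect.
So P(outcome | do(the old textbook)) is just the pooled rate for the old textbook: 553/1000 = 0.553.

0.55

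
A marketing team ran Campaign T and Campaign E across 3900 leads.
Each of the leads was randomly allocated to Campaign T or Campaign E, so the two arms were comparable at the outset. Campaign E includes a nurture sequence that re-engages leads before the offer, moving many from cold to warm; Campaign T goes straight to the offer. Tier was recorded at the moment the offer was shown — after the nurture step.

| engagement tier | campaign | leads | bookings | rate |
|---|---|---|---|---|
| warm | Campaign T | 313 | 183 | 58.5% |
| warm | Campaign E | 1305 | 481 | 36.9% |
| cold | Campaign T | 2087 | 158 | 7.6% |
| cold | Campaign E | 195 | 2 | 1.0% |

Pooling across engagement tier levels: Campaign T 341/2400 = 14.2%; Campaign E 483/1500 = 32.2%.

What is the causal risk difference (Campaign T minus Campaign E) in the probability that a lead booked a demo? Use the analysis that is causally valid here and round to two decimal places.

Within every engagement tier level Campaign T has the higher rate, yet pooled Campaign E does — Simpson's reversal.
Stratifying would compare campaigns among leads the campaigns themselves sorted into engagement tier groups — a form of selection on an intermediate. The unconditioned pooled rates give the total causal effect.
The causal difference is the pooled difference: 0.142 − 0.322 = -0.180.

-0.18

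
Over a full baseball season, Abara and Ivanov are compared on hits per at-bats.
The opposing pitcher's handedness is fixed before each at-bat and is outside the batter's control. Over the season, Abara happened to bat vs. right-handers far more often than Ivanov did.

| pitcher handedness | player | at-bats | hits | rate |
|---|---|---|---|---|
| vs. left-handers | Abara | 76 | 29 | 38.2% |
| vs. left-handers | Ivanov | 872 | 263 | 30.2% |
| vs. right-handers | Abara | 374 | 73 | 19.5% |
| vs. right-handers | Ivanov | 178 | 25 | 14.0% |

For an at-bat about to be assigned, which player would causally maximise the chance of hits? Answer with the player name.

Pitcher handedness is set before the player has any effect — it is not caused by the player — and it independently drives the outcome. That makes it a confounder, so the causal comparison is within pitcher handedness levels.
Within each level — vs. left-handers: 38.2% vs 30.2%; vs. right-handers: 19.5% vs 14.0% — Abara is higher every time.

Abara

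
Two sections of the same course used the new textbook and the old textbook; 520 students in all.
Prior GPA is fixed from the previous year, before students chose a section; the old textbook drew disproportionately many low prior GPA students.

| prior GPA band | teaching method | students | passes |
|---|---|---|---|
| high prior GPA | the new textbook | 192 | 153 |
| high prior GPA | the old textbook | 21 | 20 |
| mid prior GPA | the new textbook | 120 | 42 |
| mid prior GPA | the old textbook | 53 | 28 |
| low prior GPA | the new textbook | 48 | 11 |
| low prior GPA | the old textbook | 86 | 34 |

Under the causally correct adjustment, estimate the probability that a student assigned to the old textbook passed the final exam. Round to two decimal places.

Prior GPA band differs across teaching methods for reasons unrelated to any effect of the teaching method itself, and it separately predicts the outcome — a classic confounder. We must compare within prior GPA band levels.
Standardising the old textbook to the population prior GPA band mix: 0.410·20/21 + 0.333·28/53 + 0.258·34/86 = 0.668.

0.67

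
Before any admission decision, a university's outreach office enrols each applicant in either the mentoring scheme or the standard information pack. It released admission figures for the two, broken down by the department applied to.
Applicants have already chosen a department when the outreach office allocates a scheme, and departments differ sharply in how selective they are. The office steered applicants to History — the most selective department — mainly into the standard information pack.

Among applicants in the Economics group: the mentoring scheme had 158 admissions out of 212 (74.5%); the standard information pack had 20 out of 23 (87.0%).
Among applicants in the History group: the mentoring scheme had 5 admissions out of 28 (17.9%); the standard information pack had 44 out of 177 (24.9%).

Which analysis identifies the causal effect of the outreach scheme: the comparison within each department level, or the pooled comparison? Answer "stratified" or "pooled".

stratified

Department satisfies the back-door criterion: it is not a descendant of the outreach scheme, and it blocks the spurious path from outreach scheme to outcome. Adjusting for it (i.e., using the within-department rates) gives the causal effect.
Within each level — Economics: 74.5% vs 87.0%; History: 17.9% vs 24.9% — the standard information pack is higher every time.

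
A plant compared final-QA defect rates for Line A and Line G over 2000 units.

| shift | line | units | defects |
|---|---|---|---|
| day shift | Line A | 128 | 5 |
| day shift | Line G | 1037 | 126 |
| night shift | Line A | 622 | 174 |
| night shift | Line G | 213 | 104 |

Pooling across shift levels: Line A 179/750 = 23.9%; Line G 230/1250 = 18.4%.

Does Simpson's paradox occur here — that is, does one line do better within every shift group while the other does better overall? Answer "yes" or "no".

Within each shift level (day shift 3.9% vs 12.2%; night shift 28.0% vs 48.8%), Line A has the lower rate every time. Pooled: 23.9% vs 18.4% — Line G has the lower rate overall. The two comparisons disagree.

yes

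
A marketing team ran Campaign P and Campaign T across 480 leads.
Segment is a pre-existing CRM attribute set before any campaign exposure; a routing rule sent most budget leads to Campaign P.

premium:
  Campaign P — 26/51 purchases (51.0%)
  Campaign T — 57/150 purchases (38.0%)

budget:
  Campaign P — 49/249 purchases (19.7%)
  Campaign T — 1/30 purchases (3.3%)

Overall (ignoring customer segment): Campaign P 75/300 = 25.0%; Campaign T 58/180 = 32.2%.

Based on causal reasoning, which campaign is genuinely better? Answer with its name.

Campaign P

Customer segment differs across campaigns for reasons unrelated to any effect of the campaign itself, and it separately predicts the outcome — a classic confounder. We must compare within customer segment levels.
Within each level — premium: 51.0% vs 38.0%; budget: 19.7% vs 3.3% — Campaign P is higher every time.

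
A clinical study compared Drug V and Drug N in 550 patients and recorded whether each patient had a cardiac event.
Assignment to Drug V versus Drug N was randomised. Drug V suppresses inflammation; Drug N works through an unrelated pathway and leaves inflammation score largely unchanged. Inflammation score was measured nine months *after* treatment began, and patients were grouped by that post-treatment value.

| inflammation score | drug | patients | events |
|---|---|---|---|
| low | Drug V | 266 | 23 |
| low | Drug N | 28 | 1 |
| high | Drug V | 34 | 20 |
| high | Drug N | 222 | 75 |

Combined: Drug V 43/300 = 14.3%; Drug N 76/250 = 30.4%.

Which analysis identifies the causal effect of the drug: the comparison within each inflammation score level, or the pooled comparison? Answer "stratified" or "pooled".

pooled

Inflammation score lies on the pathway drug → inflammation score → outcome, so adjusting for it blocks the indirect effect. For the total causal effect of drug, use the unadjusted pooled rates.
Pooled: Drug V 14.3% vs Drug N 30.4%; Drug V is lower overall.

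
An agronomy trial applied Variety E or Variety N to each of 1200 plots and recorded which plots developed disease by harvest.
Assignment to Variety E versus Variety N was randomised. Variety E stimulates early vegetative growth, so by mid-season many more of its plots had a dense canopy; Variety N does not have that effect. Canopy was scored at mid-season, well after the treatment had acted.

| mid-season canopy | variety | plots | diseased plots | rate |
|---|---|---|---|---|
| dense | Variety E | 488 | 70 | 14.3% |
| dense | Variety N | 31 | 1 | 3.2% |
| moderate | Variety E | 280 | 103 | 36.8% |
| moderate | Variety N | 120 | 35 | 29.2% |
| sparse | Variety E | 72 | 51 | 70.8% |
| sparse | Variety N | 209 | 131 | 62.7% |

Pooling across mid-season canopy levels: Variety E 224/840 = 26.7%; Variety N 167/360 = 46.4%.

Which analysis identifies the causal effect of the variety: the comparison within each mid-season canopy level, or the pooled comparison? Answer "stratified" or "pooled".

Variety N is lower inside every mid-season canopy stratum but Variety E is lower in aggregate. Whether to stratify depends on how mid-season canopy relates to the variety.
Mid-season canopy is recorded after the variety and is itself shifted by it — it sits on the causal path from variety to outcome. Conditioning on a mediator would strip out part of the effect we want; the pooled comparison gives the total causal effect.
Pooled: Variety E 26.7% vs Variety N 46.4%; Variety E is lower overall.

pooled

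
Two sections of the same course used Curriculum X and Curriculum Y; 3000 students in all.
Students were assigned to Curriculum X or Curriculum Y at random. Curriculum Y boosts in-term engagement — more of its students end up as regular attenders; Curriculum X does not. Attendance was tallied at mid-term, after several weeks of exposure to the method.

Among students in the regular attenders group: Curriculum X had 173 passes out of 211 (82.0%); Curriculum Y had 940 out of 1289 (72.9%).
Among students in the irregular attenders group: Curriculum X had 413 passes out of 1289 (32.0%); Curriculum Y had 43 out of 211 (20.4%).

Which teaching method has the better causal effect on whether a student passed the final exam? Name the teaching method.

Curriculum Y

The stratified and pooled comparisons disagree (Curriculum X wins within each mid-term attendance; Curriculum Y wins overall), so the answer turns on the causal role of mid-term attendance.
Mid-term attendance is downstream of the teaching method. One should not condition on a consequence of treatment, so the overall rates are the right comparison.
Pooled: Curriculum X 39.1% vs Curriculum Y 65.5%; Curriculum Y is higher overall.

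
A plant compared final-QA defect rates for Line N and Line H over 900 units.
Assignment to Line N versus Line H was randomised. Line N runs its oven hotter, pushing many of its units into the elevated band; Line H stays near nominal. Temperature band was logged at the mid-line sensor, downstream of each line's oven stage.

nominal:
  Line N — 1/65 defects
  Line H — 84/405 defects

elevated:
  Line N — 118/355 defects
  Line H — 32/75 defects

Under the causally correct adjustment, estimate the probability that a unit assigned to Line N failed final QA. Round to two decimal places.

0.28

The in-process temperature band-specific comparison favours Line N throughout, but the pooled figures favour Line H. The question is whether to condition on in-process temperature band.
Because the line influences in-process temperature band, in-process temperature band is a post-treatment mediator, not a confounder. Stratifying on it would bias the estimate; the causal effect is the crude pooled difference.
So P(outcome | do(Line N)) is just the pooled rate for Line N: 119/420 = 0.283.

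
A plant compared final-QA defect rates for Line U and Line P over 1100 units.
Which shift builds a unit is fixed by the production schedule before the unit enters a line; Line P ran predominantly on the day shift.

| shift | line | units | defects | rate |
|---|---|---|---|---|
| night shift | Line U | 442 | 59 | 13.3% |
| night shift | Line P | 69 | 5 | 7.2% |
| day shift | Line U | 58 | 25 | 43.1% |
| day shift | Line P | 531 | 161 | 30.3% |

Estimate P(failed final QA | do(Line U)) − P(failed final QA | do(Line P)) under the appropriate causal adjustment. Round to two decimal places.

Line P is lower inside every shift stratum but Line U is lower in aggregate. Whether to stratify depends on how shift relates to the line.
Here shift is a common cause — it drives both which line a case falls under and the outcome. The crude comparison mixes populations; the stratum-specific rates are the causally relevant ones.
Adjusting over the population distribution of shift: 0.465·(0.133−0.072) + 0.535·(0.431−0.303) = +0.097.

+0.10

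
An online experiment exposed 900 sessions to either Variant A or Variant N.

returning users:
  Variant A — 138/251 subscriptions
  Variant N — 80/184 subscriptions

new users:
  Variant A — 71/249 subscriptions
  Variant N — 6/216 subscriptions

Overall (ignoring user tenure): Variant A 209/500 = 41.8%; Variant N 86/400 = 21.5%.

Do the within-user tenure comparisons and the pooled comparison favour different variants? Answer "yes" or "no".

no

Within each user tenure level (returning users 55.0% vs 43.5%; new users 28.5% vs 2.8%), Variant A has the higher rate every time. Pooled: 41.8% vs 21.5% — Variant A has the higher rate overall. They agree.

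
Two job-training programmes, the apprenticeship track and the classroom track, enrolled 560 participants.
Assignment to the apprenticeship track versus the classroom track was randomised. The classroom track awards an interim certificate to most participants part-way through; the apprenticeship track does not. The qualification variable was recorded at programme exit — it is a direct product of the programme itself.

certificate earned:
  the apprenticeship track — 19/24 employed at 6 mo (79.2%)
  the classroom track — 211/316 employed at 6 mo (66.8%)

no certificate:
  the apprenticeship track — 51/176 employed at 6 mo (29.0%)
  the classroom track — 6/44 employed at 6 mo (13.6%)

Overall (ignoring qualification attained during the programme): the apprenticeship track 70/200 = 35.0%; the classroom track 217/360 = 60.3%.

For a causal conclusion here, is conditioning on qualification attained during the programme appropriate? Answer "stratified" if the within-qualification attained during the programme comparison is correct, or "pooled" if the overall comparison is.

pooled

The distribution of qualification attained during the programme is itself part of what the programme does — it is an intermediate outcome. Holding it fixed would remove that part of the effect; the total effect is the pooled difference.
Pooled: the apprenticeship track 35.0% vs the classroom track 60.3%; the classroom track is higher overall.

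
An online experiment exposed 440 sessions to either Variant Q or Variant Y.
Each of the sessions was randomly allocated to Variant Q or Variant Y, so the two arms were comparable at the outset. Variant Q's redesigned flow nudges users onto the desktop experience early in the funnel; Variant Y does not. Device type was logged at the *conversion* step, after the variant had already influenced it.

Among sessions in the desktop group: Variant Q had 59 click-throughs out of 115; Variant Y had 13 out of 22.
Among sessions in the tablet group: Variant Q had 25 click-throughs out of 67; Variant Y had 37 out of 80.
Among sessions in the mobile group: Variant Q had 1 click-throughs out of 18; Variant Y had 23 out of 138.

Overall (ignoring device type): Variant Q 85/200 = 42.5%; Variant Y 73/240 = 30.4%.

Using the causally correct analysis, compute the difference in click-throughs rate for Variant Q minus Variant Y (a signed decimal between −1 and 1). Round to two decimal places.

The device type-specific comparison favours Variant Y throughout, but the pooled figures favour Variant Q. The question is whether to condition on device type.
Stratifying would compare variants among sessions the variants themselves sorted into device type groups — a form of selection on an intermediate. The unconditioned pooled rates give the total causal effect.
The causal difference is the pooled difference: 0.425 − 0.304 = +0.121.

+0.12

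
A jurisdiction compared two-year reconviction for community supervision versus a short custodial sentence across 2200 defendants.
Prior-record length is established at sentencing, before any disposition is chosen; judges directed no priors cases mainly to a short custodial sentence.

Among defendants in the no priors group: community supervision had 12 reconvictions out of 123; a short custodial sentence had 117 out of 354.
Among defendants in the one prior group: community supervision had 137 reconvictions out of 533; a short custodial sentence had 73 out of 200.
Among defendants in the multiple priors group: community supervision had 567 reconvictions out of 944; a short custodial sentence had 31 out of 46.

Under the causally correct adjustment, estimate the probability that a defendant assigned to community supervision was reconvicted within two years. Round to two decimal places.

0.38

Nothing the disposition does changes prior-record length; the imbalance is an allocation artefact. With prior-record length also predicting the outcome, the pooled figure is confounded, and the within-stratum comparison is the causal one.
Standardising community supervision to the population prior-record length mix: 0.217·12/123 + 0.333·137/533 + 0.450·567/944 = 0.377.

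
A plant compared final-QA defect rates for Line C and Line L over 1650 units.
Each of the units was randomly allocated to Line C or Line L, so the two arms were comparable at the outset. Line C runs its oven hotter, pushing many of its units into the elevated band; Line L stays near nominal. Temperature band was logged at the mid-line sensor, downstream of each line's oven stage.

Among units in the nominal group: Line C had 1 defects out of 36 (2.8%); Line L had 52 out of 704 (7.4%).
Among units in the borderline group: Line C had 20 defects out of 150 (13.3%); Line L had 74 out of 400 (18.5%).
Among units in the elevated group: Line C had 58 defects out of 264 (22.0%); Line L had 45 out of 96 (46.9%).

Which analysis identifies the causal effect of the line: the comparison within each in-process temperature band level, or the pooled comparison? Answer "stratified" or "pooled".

In-process temperature band is recorded after the line and is itself shifted by it — it sits on the causal path from line to outcome. Conditioning on a mediator would strip out part of the effect we want; the pooled comparison gives the total causal effect.
Pooled: Line C 17.6% vs Line L 14.2%; Line L is lower overall.

pooled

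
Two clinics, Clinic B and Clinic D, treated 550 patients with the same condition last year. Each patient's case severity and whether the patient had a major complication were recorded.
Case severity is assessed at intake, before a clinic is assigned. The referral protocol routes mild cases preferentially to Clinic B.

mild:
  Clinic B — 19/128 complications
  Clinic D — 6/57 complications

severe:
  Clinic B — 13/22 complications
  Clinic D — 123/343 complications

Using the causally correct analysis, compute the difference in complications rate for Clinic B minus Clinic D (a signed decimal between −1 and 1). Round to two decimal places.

The case severity-specific comparison favours Clinic D throughout, but the pooled figures favour Clinic B. The question is whether to condition on case severity.
Case severity differs across clinics for reasons unrelated to any effect of the clinic itself, and it separately predicts the outcome — a classic confounder. We must compare within case severity levels.
Adjusting over the population distribution of case severity: 0.336·(0.148−0.105) + 0.664·(0.591−0.359) = +0.169.

+0.17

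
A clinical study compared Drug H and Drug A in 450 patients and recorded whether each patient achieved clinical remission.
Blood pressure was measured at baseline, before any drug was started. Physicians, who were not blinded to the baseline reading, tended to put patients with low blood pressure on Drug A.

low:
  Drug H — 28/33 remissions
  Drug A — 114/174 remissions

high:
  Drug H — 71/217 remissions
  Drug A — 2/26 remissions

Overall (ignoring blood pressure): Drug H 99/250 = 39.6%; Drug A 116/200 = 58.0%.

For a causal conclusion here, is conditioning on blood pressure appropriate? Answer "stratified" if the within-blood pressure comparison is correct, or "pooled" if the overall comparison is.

stratified

The blood pressure-specific comparison favours Drug H throughout, but the pooled figures favour Drug A. The question is whether to condition on blood pressure.
Blood pressure differs across drugs for reasons unrelated to any effect of the drug itself, and it separately predicts the outcome — a classic confounder. We must compare within blood pressure levels.
Within each level — low: 84.8% vs 65.5%; high: 32.7% vs 7.7% — Drug H is higher every time.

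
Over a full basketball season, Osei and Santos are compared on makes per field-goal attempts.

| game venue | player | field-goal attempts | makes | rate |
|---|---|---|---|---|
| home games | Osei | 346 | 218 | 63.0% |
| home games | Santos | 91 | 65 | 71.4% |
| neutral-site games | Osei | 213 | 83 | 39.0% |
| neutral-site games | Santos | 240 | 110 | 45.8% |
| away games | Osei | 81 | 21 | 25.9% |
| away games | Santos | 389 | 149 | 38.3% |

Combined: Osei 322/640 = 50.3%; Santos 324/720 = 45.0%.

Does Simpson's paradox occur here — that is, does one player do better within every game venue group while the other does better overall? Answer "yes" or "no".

yes

Within each game venue level (home games 63.0% vs 71.4%; neutral-site games 39.0% vs 45.8%; away games 25.9% vs 38.3%), Santos has the higher rate every time. Pooled: 50.3% vs 45.0% — Osei has the higher rate overall. The two comparisons disagree.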